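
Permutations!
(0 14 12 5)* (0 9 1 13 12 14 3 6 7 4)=(14)(0 3 6 7 4)(1 13 12 5 9)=[3, 13, 2, 6, 0, 9, 7, 4, 8, 1, 10, 11, 5, 12, 14]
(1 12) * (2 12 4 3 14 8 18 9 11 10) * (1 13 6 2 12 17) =(1 4 3 14 8 18 9 11 10 12 13 6 2 17) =[0, 4, 17, 14, 3, 5, 2, 7, 18, 11, 12, 10, 13, 6, 8, 15, 16, 1, 9]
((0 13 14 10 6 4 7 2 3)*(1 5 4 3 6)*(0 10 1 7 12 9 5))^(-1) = (0 1 14 13)(2 7 10 3 6)(4 5 9 12)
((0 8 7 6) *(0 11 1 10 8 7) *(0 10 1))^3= ((0 7 6 11)(8 10))^3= (0 11 6 7)(8 10)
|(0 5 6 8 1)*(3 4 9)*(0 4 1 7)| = 20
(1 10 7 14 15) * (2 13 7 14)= [0, 10, 13, 3, 4, 5, 6, 2, 8, 9, 14, 11, 12, 7, 15, 1]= (1 10 14 15)(2 13 7)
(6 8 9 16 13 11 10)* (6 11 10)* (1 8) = (1 8 9 16 13 10 11 6) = [0, 8, 2, 3, 4, 5, 1, 7, 9, 16, 11, 6, 12, 10, 14, 15, 13]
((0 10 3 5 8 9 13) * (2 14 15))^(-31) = ((0 10 3 5 8 9 13)(2 14 15))^(-31) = (0 8 10 9 3 13 5)(2 15 14)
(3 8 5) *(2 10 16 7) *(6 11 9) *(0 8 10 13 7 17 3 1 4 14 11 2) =(0 8 5 1 4 14 11 9 6 2 13 7)(3 10 16 17) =[8, 4, 13, 10, 14, 1, 2, 0, 5, 6, 16, 9, 12, 7, 11, 15, 17, 3]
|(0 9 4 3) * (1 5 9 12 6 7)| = |(0 12 6 7 1 5 9 4 3)| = 9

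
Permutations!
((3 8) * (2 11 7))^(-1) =((2 11 7)(3 8))^(-1) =(2 7 11)(3 8)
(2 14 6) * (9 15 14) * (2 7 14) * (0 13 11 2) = (0 13 11 2 9 15)(6 7 14) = [13, 1, 9, 3, 4, 5, 7, 14, 8, 15, 10, 2, 12, 11, 6, 0]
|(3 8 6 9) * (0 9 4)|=6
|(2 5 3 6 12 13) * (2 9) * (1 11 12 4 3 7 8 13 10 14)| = |(1 11 12 10 14)(2 5 7 8 13 9)(3 6 4)| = 30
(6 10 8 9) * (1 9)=[0, 9, 2, 3, 4, 5, 10, 7, 1, 6, 8]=(1 9 6 10 8)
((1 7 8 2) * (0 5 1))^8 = (0 1 8)(2 5 7)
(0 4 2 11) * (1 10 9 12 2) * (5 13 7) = (0 4 1 10 9 12 2 11)(5 13 7) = [4, 10, 11, 3, 1, 13, 6, 5, 8, 12, 9, 0, 2, 7]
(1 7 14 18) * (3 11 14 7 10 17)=(1 10 17 3 11 14 18)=[0, 10, 2, 11, 4, 5, 6, 7, 8, 9, 17, 14, 12, 13, 18, 15, 16, 3, 1]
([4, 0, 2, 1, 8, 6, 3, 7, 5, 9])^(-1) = [1, 3, 2, 6, 0, 8, 5, 7, 4, 9]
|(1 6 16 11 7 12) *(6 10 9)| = |(1 10 9 6 16 11 7 12)| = 8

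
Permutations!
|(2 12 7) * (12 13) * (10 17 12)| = 6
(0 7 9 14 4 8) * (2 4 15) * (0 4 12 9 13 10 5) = (0 7 13 10 5)(2 12 9 14 15)(4 8) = [7, 1, 12, 3, 8, 0, 6, 13, 4, 14, 5, 11, 9, 10, 15, 2]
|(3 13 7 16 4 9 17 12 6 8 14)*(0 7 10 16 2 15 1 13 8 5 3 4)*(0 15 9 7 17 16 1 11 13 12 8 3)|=17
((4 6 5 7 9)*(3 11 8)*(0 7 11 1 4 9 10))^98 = ((0 7 10)(1 4 6 5 11 8 3))^98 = (11)(0 10 7)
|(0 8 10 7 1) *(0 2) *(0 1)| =|(0 8 10 7)(1 2)| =4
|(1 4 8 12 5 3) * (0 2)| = 6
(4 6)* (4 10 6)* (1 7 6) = (1 7 6 10) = [0, 7, 2, 3, 4, 5, 10, 6, 8, 9, 1]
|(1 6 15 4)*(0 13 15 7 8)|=|(0 13 15 4 1 6 7 8)|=8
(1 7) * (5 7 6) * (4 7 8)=(1 6 5 8 4 7)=[0, 6, 2, 3, 7, 8, 5, 1, 4]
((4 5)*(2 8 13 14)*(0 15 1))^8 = (0 1 15)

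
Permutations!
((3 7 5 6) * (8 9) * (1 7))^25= (8 9)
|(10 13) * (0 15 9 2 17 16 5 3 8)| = 18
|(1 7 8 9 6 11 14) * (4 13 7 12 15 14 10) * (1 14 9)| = |(1 12 15 9 6 11 10 4 13 7 8)| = 11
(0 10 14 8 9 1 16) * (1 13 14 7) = (0 10 7 1 16)(8 9 13 14) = [10, 16, 2, 3, 4, 5, 6, 1, 9, 13, 7, 11, 12, 14, 8, 15, 0]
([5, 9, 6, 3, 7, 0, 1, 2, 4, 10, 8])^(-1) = [5, 6, 7, 3, 8, 0, 2, 4, 10, 1, 9]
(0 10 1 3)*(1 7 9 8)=(0 10 7 9 8 1 3)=[10, 3, 2, 0, 4, 5, 6, 9, 1, 8, 7]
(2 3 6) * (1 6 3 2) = (1 6) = [0, 6, 2, 3, 4, 5, 1]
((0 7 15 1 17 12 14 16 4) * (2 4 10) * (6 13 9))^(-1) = ((0 7 15 1 17 12 14 16 10 2 4)(6 13 9))^(-1) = (0 4 2 10 16 14 12 17 1 15 7)(6 9 13)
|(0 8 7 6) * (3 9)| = 4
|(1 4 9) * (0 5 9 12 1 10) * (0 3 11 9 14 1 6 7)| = 8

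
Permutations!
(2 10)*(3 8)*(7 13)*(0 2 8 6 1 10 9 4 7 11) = (0 2 9 4 7 13 11)(1 10 8 3 6) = [2, 10, 9, 6, 7, 5, 1, 13, 3, 4, 8, 0, 12, 11]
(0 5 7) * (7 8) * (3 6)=[5, 1, 2, 6, 4, 8, 3, 0, 7]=(0 5 8 7)(3 6)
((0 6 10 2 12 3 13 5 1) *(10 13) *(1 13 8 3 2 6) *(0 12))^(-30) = ((0 1 12 2)(3 10 6 8)(5 13))^(-30) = (13)(0 12)(1 2)(3 6)(8 10)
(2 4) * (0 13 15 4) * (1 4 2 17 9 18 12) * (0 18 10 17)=(0 13 15 2 18 12 1 4)(9 10 17)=[13, 4, 18, 3, 0, 5, 6, 7, 8, 10, 17, 11, 1, 15, 14, 2, 16, 9, 12]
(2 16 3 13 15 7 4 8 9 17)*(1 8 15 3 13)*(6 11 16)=(1 8 9 17 2 6 11 16 13 3)(4 15 7)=[0, 8, 6, 1, 15, 5, 11, 4, 9, 17, 10, 16, 12, 3, 14, 7, 13, 2]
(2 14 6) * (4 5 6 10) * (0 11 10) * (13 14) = (0 11 10 4 5 6 2 13 14) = [11, 1, 13, 3, 5, 6, 2, 7, 8, 9, 4, 10, 12, 14, 0]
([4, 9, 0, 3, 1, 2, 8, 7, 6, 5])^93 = (0 9)(1 2)(4 5)(6 8)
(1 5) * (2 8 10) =[0, 5, 8, 3, 4, 1, 6, 7, 10, 9, 2] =(1 5)(2 8 10)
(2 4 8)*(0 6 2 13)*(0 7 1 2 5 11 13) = (0 6 5 11 13 7 1 2 4 8) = [6, 2, 4, 3, 8, 11, 5, 1, 0, 9, 10, 13, 12, 7]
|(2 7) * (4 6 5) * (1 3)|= |(1 3)(2 7)(4 6 5)|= 6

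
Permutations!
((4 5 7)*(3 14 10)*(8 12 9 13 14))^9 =(3 12 13 10 8 9 14)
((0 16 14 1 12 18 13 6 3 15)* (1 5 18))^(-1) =((0 16 14 5 18 13 6 3 15)(1 12))^(-1) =(0 15 3 6 13 18 5 14 16)(1 12)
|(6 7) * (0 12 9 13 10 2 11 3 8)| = |(0 12 9 13 10 2 11 3 8)(6 7)| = 18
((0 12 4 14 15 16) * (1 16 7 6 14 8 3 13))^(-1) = (0 16 1 13 3 8 4 12)(6 7 15 14)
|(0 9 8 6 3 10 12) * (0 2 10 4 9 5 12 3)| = |(0 5 12 2 10 3 4 9 8 6)| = 10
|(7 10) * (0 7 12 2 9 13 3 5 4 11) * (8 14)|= |(0 7 10 12 2 9 13 3 5 4 11)(8 14)|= 22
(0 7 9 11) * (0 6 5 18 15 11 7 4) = (0 4)(5 18 15 11 6)(7 9) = [4, 1, 2, 3, 0, 18, 5, 9, 8, 7, 10, 6, 12, 13, 14, 11, 16, 17, 15]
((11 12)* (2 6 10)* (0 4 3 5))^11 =((0 4 3 5)(2 6 10)(11 12))^11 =(0 5 3 4)(2 10 6)(11 12)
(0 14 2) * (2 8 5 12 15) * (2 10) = (0 14 8 5 12 15 10 2) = [14, 1, 0, 3, 4, 12, 6, 7, 5, 9, 2, 11, 15, 13, 8, 10]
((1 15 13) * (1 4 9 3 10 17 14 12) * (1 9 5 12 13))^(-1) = (1 15)(3 9 12 5 4 13 14 17 10)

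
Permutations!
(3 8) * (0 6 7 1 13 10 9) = [6, 13, 2, 8, 4, 5, 7, 1, 3, 0, 9, 11, 12, 10] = (0 6 7 1 13 10 9)(3 8)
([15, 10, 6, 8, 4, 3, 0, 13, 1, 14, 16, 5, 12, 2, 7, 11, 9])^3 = [5, 9, 15, 10, 4, 1, 11, 6, 16, 13, 14, 8, 12, 0, 2, 3, 7]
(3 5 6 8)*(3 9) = (3 5 6 8 9) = [0, 1, 2, 5, 4, 6, 8, 7, 9, 3]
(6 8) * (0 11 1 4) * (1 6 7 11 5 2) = [5, 4, 1, 3, 0, 2, 8, 11, 7, 9, 10, 6] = (0 5 2 1 4)(6 8 7 11)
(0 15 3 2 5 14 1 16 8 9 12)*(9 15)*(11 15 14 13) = (0 9 12)(1 16 8 14)(2 5 13 11 15 3) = [9, 16, 5, 2, 4, 13, 6, 7, 14, 12, 10, 15, 0, 11, 1, 3, 8]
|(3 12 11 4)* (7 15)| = 4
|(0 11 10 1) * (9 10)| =5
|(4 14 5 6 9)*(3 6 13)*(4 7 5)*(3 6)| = 10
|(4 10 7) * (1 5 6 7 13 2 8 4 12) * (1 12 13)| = 9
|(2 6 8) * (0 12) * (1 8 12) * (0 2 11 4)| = |(0 1 8 11 4)(2 6 12)| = 15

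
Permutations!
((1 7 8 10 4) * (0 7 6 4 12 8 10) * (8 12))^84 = (12)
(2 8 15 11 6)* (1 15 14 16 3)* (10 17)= (1 15 11 6 2 8 14 16 3)(10 17)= [0, 15, 8, 1, 4, 5, 2, 7, 14, 9, 17, 6, 12, 13, 16, 11, 3, 10]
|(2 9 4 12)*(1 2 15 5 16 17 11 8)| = |(1 2 9 4 12 15 5 16 17 11 8)| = 11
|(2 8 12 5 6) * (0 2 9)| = 7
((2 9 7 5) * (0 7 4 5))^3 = (0 7)(2 5 4 9)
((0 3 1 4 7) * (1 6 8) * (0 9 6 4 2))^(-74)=((0 3 4 7 9 6 8 1 2))^(-74)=(0 1 6 7 3 2 8 9 4)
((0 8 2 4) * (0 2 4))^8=(8)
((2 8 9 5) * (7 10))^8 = (10)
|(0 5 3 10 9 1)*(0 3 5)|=4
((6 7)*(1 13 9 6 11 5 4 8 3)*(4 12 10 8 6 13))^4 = (13)(1 11 8 6 12)(3 7 10 4 5) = ((1 4 6 7 11 5 12 10 8 3)(9 13))^4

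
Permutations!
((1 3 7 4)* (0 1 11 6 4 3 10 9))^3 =((0 1 10 9)(3 7)(4 11 6))^3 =(11)(0 9 10 1)(3 7)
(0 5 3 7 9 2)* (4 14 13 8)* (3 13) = (0 5 13 8 4 14 3 7 9 2) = [5, 1, 0, 7, 14, 13, 6, 9, 4, 2, 10, 11, 12, 8, 3]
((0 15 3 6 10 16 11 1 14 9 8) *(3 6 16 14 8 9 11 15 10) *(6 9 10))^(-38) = (0 10 6 14 3 11 16 1 15 8 9)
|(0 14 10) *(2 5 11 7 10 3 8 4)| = 10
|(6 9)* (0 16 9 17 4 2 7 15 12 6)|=|(0 16 9)(2 7 15 12 6 17 4)|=21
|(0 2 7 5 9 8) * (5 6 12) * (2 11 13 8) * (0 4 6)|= 11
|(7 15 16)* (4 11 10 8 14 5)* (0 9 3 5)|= 9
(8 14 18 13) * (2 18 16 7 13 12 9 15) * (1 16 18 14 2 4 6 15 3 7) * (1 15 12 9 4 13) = (1 16 15 13 8 2 14 18 9 3 7)(4 6 12) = [0, 16, 14, 7, 6, 5, 12, 1, 2, 3, 10, 11, 4, 8, 18, 13, 15, 17, 9]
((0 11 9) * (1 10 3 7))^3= ((0 11 9)(1 10 3 7))^3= (11)(1 7 3 10)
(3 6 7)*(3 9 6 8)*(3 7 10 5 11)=(3 8 7 9 6 10 5 11)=[0, 1, 2, 8, 4, 11, 10, 9, 7, 6, 5, 3]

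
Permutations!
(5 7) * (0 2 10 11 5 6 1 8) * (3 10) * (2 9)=(0 9 2 3 10 11 5 7 6 1 8)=[9, 8, 3, 10, 4, 7, 1, 6, 0, 2, 11, 5]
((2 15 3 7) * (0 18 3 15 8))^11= (0 8 2 7 3 18)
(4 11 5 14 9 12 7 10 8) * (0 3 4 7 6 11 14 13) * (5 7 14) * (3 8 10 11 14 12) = (0 8 12 6 14 9 3 4 5 13)(7 11) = [8, 1, 2, 4, 5, 13, 14, 11, 12, 3, 10, 7, 6, 0, 9]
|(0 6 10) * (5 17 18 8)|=12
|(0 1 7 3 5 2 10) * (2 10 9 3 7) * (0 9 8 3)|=8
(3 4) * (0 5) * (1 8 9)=(0 5)(1 8 9)(3 4)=[5, 8, 2, 4, 3, 0, 6, 7, 9, 1]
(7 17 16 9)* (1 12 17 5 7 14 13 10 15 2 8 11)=(1 12 17 16 9 14 13 10 15 2 8 11)(5 7)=[0, 12, 8, 3, 4, 7, 6, 5, 11, 14, 15, 1, 17, 10, 13, 2, 9, 16]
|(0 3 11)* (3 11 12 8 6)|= |(0 11)(3 12 8 6)|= 4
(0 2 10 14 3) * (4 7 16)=(0 2 10 14 3)(4 7 16)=[2, 1, 10, 0, 7, 5, 6, 16, 8, 9, 14, 11, 12, 13, 3, 15, 4]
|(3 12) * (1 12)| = 3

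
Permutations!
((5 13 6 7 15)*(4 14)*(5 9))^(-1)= (4 14)(5 9 15 7 6 13)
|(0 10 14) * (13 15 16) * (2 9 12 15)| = |(0 10 14)(2 9 12 15 16 13)| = 6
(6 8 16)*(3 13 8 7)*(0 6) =(0 6 7 3 13 8 16) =[6, 1, 2, 13, 4, 5, 7, 3, 16, 9, 10, 11, 12, 8, 14, 15, 0]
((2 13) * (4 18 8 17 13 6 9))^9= ((2 6 9 4 18 8 17 13))^9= (2 6 9 4 18 8 17 13)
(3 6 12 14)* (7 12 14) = [0, 1, 2, 6, 4, 5, 14, 12, 8, 9, 10, 11, 7, 13, 3] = (3 6 14)(7 12)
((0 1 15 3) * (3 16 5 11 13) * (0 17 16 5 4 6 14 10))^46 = ((0 1 15 5 11 13 3 17 16 4 6 14 10))^46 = (0 17 1 16 15 4 5 6 11 14 13 10 3)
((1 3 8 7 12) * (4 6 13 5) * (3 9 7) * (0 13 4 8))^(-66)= ((0 13 5 8 3)(1 9 7 12)(4 6))^(-66)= (0 3 8 5 13)(1 7)(9 12)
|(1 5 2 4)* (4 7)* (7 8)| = |(1 5 2 8 7 4)| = 6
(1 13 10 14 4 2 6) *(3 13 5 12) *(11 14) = (1 5 12 3 13 10 11 14 4 2 6) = [0, 5, 6, 13, 2, 12, 1, 7, 8, 9, 11, 14, 3, 10, 4]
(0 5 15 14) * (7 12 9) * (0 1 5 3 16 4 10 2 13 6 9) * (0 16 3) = (1 5 15 14)(2 13 6 9 7 12 16 4 10) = [0, 5, 13, 3, 10, 15, 9, 12, 8, 7, 2, 11, 16, 6, 1, 14, 4]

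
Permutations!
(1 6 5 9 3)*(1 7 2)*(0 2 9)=[2, 6, 1, 7, 4, 0, 5, 9, 8, 3]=(0 2 1 6 5)(3 7 9)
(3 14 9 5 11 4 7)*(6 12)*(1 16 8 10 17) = (1 16 8 10 17)(3 14 9 5 11 4 7)(6 12) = [0, 16, 2, 14, 7, 11, 12, 3, 10, 5, 17, 4, 6, 13, 9, 15, 8, 1]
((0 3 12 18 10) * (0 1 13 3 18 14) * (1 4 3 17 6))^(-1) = ((0 18 10 4 3 12 14)(1 13 17 6))^(-1) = (0 14 12 3 4 10 18)(1 6 17 13)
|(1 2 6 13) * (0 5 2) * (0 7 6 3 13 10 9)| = 10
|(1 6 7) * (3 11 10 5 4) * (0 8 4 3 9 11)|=|(0 8 4 9 11 10 5 3)(1 6 7)|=24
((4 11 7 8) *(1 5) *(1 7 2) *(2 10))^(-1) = ((1 5 7 8 4 11 10 2))^(-1) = (1 2 10 11 4 8 7 5)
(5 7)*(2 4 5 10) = [0, 1, 4, 3, 5, 7, 6, 10, 8, 9, 2] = (2 4 5 7 10)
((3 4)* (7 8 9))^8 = ((3 4)(7 8 9))^8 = (7 9 8)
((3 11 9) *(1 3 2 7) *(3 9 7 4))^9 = (1 2 3 7 9 4 11)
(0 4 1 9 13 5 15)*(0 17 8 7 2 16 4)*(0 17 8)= (0 17)(1 9 13 5 15 8 7 2 16 4)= [17, 9, 16, 3, 1, 15, 6, 2, 7, 13, 10, 11, 12, 5, 14, 8, 4, 0]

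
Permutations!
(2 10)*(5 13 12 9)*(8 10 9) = (2 9 5 13 12 8 10) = [0, 1, 9, 3, 4, 13, 6, 7, 10, 5, 2, 11, 8, 12]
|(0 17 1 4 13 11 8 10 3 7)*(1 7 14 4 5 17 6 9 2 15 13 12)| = 17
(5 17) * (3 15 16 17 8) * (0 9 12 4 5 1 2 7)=[9, 2, 7, 15, 5, 8, 6, 0, 3, 12, 10, 11, 4, 13, 14, 16, 17, 1]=(0 9 12 4 5 8 3 15 16 17 1 2 7)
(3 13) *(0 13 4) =(0 13 3 4) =[13, 1, 2, 4, 0, 5, 6, 7, 8, 9, 10, 11, 12, 3]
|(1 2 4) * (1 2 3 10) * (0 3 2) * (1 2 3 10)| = 4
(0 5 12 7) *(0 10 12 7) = (0 5 7 10 12) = [5, 1, 2, 3, 4, 7, 6, 10, 8, 9, 12, 11, 0]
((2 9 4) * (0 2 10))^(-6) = ((0 2 9 4 10))^(-6) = (0 10 4 9 2)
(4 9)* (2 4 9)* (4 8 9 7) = (2 8 9 7 4) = [0, 1, 8, 3, 2, 5, 6, 4, 9, 7]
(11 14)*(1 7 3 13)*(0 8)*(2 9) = [8, 7, 9, 13, 4, 5, 6, 3, 0, 2, 10, 14, 12, 1, 11] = (0 8)(1 7 3 13)(2 9)(11 14)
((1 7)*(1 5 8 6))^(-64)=((1 7 5 8 6))^(-64)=(1 7 5 8 6)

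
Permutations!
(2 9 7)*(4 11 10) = [0, 1, 9, 3, 11, 5, 6, 2, 8, 7, 4, 10] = (2 9 7)(4 11 10)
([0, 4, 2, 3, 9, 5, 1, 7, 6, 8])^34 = [0, 6, 2, 3, 1, 5, 8, 7, 9, 4]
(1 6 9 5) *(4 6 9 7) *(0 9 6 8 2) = (0 9 5 1 6 7 4 8 2) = [9, 6, 0, 3, 8, 1, 7, 4, 2, 5]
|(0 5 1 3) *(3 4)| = |(0 5 1 4 3)| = 5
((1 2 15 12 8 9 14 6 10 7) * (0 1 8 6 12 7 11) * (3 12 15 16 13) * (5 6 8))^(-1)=(0 11 10 6 5 7 15 14 9 8 12 3 13 16 2 1)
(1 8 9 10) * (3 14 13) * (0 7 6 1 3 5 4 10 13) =[7, 8, 2, 14, 10, 4, 1, 6, 9, 13, 3, 11, 12, 5, 0] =(0 7 6 1 8 9 13 5 4 10 3 14)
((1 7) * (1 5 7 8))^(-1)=(1 8)(5 7)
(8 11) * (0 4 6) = (0 4 6)(8 11) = [4, 1, 2, 3, 6, 5, 0, 7, 11, 9, 10, 8]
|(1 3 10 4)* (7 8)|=|(1 3 10 4)(7 8)|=4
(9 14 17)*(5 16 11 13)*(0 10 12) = (0 10 12)(5 16 11 13)(9 14 17) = [10, 1, 2, 3, 4, 16, 6, 7, 8, 14, 12, 13, 0, 5, 17, 15, 11, 9]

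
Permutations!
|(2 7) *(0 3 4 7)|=|(0 3 4 7 2)|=5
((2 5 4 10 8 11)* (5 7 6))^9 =((2 7 6 5 4 10 8 11))^9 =(2 7 6 5 4 10 8 11)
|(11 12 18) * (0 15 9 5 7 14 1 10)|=|(0 15 9 5 7 14 1 10)(11 12 18)|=24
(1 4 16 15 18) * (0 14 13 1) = (0 14 13 1 4 16 15 18) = [14, 4, 2, 3, 16, 5, 6, 7, 8, 9, 10, 11, 12, 1, 13, 18, 15, 17, 0]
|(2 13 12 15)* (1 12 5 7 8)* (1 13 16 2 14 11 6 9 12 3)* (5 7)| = |(1 3)(2 16)(6 9 12 15 14 11)(7 8 13)| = 6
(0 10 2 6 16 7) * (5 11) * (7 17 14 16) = (0 10 2 6 7)(5 11)(14 16 17) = [10, 1, 6, 3, 4, 11, 7, 0, 8, 9, 2, 5, 12, 13, 16, 15, 17, 14]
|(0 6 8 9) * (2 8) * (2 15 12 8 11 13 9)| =|(0 6 15 12 8 2 11 13 9)| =9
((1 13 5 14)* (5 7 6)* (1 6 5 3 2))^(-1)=(1 2 3 6 14 5 7 13)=((1 13 7 5 14 6 3 2))^(-1)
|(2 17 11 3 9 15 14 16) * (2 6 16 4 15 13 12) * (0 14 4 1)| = 42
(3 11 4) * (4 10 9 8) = (3 11 10 9 8 4) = [0, 1, 2, 11, 3, 5, 6, 7, 4, 8, 9, 10]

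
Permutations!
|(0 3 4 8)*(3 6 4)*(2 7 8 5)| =7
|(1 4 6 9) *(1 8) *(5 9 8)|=4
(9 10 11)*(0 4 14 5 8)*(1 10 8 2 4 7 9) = (0 7 9 8)(1 10 11)(2 4 14 5) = [7, 10, 4, 3, 14, 2, 6, 9, 0, 8, 11, 1, 12, 13, 5]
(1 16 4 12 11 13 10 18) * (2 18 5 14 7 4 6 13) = [0, 16, 18, 3, 12, 14, 13, 4, 8, 9, 5, 2, 11, 10, 7, 15, 6, 17, 1] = (1 16 6 13 10 5 14 7 4 12 11 2 18)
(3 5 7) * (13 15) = [0, 1, 2, 5, 4, 7, 6, 3, 8, 9, 10, 11, 12, 15, 14, 13] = (3 5 7)(13 15)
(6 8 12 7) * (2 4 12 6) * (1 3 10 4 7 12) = (12)(1 3 10 4)(2 7)(6 8) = [0, 3, 7, 10, 1, 5, 8, 2, 6, 9, 4, 11, 12]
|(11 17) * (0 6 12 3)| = |(0 6 12 3)(11 17)| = 4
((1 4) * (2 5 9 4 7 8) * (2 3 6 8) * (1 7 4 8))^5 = (1 9 4 8 7 3 2 6 5) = ((1 4 7 2 5 9 8 3 6))^5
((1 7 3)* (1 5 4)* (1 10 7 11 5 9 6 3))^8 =(1 5 10)(3 6 9)(4 7 11)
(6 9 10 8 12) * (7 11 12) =(6 9 10 8 7 11 12) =[0, 1, 2, 3, 4, 5, 9, 11, 7, 10, 8, 12, 6]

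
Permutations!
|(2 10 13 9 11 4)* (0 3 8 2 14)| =|(0 3 8 2 10 13 9 11 4 14)| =10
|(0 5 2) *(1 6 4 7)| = 12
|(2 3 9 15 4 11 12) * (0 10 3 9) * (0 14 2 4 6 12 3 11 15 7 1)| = |(0 10 11 3 14 2 9 7 1)(4 15 6 12)| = 36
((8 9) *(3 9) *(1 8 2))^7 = ((1 8 3 9 2))^7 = (1 3 2 8 9)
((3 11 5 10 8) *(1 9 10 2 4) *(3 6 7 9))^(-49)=(1 4 2 5 11 3)(6 7 9 10 8)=((1 3 11 5 2 4)(6 7 9 10 8))^(-49)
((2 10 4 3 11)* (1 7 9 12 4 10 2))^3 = ((1 7 9 12 4 3 11))^3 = (1 12 11 9 3 7 4)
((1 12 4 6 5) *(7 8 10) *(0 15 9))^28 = ((0 15 9)(1 12 4 6 5)(7 8 10))^28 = (0 15 9)(1 6 12 5 4)(7 8 10)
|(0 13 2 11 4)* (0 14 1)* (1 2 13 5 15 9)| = 20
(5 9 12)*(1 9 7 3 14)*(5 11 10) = (1 9 12 11 10 5 7 3 14) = [0, 9, 2, 14, 4, 7, 6, 3, 8, 12, 5, 10, 11, 13, 1]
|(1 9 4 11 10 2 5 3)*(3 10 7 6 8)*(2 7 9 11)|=|(1 11 9 4 2 5 10 7 6 8 3)|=11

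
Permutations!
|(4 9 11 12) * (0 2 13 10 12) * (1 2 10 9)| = |(0 10 12 4 1 2 13 9 11)| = 9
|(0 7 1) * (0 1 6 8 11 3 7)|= |(3 7 6 8 11)|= 5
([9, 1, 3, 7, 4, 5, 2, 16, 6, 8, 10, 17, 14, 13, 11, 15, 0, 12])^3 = [6, 1, 16, 0, 4, 5, 7, 9, 3, 2, 10, 14, 17, 13, 12, 15, 8, 11]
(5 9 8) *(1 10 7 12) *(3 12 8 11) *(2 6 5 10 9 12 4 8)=(1 9 11 3 4 8 10 7 2 6 5 12)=[0, 9, 6, 4, 8, 12, 5, 2, 10, 11, 7, 3, 1]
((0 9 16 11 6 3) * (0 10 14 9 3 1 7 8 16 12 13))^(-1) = (0 13 12 9 14 10 3)(1 6 11 16 8 7)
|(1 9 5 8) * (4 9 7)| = |(1 7 4 9 5 8)| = 6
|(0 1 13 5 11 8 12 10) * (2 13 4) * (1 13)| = |(0 13 5 11 8 12 10)(1 4 2)| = 21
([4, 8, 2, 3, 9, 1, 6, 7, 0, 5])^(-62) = [1, 9, 2, 3, 8, 4, 6, 7, 5, 0]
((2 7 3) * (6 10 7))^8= (2 7 6 3 10)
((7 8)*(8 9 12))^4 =(12)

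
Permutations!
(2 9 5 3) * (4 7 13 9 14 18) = (2 14 18 4 7 13 9 5 3) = [0, 1, 14, 2, 7, 3, 6, 13, 8, 5, 10, 11, 12, 9, 18, 15, 16, 17, 4]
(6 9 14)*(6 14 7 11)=[0, 1, 2, 3, 4, 5, 9, 11, 8, 7, 10, 6, 12, 13, 14]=(14)(6 9 7 11)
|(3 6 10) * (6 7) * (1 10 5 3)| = 4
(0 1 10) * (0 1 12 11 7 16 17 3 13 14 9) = (0 12 11 7 16 17 3 13 14 9)(1 10) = [12, 10, 2, 13, 4, 5, 6, 16, 8, 0, 1, 7, 11, 14, 9, 15, 17, 3]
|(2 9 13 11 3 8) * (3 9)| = |(2 3 8)(9 13 11)| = 3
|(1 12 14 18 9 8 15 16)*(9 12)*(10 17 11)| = 15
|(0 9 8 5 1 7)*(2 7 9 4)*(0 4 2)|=4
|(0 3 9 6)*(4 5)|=|(0 3 9 6)(4 5)|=4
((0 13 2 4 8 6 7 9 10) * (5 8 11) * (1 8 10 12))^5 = (0 5 4 13 10 11 2)(1 12 9 7 6 8)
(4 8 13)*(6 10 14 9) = (4 8 13)(6 10 14 9) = [0, 1, 2, 3, 8, 5, 10, 7, 13, 6, 14, 11, 12, 4, 9]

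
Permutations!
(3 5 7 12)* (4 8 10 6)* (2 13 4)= [0, 1, 13, 5, 8, 7, 2, 12, 10, 9, 6, 11, 3, 4]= (2 13 4 8 10 6)(3 5 7 12)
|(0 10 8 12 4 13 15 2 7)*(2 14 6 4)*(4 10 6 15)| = 14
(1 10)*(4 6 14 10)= (1 4 6 14 10)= [0, 4, 2, 3, 6, 5, 14, 7, 8, 9, 1, 11, 12, 13, 10]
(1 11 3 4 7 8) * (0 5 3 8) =(0 5 3 4 7)(1 11 8) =[5, 11, 2, 4, 7, 3, 6, 0, 1, 9, 10, 8]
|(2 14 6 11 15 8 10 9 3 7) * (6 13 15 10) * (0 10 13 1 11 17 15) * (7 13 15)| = |(0 10 9 3 13)(1 11 15 8 6 17 7 2 14)| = 45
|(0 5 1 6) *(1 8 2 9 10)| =|(0 5 8 2 9 10 1 6)| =8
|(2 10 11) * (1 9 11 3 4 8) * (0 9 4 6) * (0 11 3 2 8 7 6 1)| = 18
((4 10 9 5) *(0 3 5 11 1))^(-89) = ((0 3 5 4 10 9 11 1))^(-89) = (0 1 11 9 10 4 5 3)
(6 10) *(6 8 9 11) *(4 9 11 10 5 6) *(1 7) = (1 7)(4 9 10 8 11)(5 6) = [0, 7, 2, 3, 9, 6, 5, 1, 11, 10, 8, 4]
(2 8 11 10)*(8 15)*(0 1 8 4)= (0 1 8 11 10 2 15 4)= [1, 8, 15, 3, 0, 5, 6, 7, 11, 9, 2, 10, 12, 13, 14, 4]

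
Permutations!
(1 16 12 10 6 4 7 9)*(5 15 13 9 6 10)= [0, 16, 2, 3, 7, 15, 4, 6, 8, 1, 10, 11, 5, 9, 14, 13, 12]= (1 16 12 5 15 13 9)(4 7 6)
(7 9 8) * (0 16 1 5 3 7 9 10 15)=(0 16 1 5 3 7 10 15)(8 9)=[16, 5, 2, 7, 4, 3, 6, 10, 9, 8, 15, 11, 12, 13, 14, 0, 1]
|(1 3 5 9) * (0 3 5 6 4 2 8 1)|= 9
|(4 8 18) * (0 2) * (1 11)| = 6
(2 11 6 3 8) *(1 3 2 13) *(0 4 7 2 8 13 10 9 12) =(0 4 7 2 11 6 8 10 9 12)(1 3 13) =[4, 3, 11, 13, 7, 5, 8, 2, 10, 12, 9, 6, 0, 1]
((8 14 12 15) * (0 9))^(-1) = ((0 9)(8 14 12 15))^(-1) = (0 9)(8 15 12 14)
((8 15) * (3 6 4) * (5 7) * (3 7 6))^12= ((4 7 5 6)(8 15))^12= (15)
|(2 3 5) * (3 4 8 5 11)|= 4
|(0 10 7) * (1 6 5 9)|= |(0 10 7)(1 6 5 9)|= 12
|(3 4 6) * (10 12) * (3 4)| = 2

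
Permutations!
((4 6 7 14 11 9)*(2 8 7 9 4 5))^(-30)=(2 6 14)(4 7 5)(8 9 11)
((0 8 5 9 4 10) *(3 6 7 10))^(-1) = ((0 8 5 9 4 3 6 7 10))^(-1) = (0 10 7 6 3 4 9 5 8)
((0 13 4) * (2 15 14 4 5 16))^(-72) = ((0 13 5 16 2 15 14 4))^(-72) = (16)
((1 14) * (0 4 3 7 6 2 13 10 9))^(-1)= (0 9 10 13 2 6 7 3 4)(1 14)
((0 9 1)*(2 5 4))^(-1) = ((0 9 1)(2 5 4))^(-1) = (0 1 9)(2 4 5)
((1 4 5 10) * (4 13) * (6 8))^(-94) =((1 13 4 5 10)(6 8))^(-94) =(1 13 4 5 10)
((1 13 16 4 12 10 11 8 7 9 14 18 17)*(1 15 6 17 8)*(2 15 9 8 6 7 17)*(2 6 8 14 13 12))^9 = ((1 12 10 11)(2 15 7 14 18 8 17 9 13 16 4))^9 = (1 12 10 11)(2 16 9 8 14 15 4 13 17 18 7)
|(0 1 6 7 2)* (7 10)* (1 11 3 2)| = |(0 11 3 2)(1 6 10 7)| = 4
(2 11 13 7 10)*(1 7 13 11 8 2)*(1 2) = (13)(1 7 10 2 8) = [0, 7, 8, 3, 4, 5, 6, 10, 1, 9, 2, 11, 12, 13]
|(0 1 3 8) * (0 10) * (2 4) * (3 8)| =4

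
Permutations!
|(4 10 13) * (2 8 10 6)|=6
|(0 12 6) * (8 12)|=4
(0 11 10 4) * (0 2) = (0 11 10 4 2) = [11, 1, 0, 3, 2, 5, 6, 7, 8, 9, 4, 10]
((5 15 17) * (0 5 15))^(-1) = (0 5)(15 17)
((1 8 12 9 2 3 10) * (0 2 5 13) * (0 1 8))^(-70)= (13)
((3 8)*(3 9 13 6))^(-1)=(3 6 13 9 8)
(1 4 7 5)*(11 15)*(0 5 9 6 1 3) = [5, 4, 2, 0, 7, 3, 1, 9, 8, 6, 10, 15, 12, 13, 14, 11] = (0 5 3)(1 4 7 9 6)(11 15)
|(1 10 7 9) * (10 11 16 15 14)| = 8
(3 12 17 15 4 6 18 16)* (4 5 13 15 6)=[0, 1, 2, 12, 4, 13, 18, 7, 8, 9, 10, 11, 17, 15, 14, 5, 3, 6, 16]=(3 12 17 6 18 16)(5 13 15)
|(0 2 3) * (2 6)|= |(0 6 2 3)|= 4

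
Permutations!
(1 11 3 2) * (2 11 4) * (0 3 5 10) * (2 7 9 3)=(0 2 1 4 7 9 3 11 5 10)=[2, 4, 1, 11, 7, 10, 6, 9, 8, 3, 0, 5]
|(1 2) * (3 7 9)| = 6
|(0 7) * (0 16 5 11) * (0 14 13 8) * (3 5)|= |(0 7 16 3 5 11 14 13 8)|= 9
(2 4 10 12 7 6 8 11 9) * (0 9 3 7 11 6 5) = (0 9 2 4 10 12 11 3 7 5)(6 8) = [9, 1, 4, 7, 10, 0, 8, 5, 6, 2, 12, 3, 11]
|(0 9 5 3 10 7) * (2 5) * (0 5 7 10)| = |(10)(0 9 2 7 5 3)| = 6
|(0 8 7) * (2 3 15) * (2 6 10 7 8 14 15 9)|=|(0 14 15 6 10 7)(2 3 9)|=6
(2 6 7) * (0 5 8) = (0 5 8)(2 6 7) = [5, 1, 6, 3, 4, 8, 7, 2, 0]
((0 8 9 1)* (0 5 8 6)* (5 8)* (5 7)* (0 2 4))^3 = ((0 6 2 4)(1 8 9)(5 7))^3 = (9)(0 4 2 6)(5 7)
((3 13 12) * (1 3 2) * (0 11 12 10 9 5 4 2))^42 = ((0 11 12)(1 3 13 10 9 5 4 2))^42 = (1 13 9 4)(2 3 10 5)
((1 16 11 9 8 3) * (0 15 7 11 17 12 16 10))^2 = ((0 15 7 11 9 8 3 1 10)(12 16 17))^2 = (0 7 9 3 10 15 11 8 1)(12 17 16)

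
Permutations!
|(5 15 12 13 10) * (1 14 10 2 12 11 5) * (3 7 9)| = 3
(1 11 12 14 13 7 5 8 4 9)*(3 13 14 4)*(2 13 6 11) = (14)(1 2 13 7 5 8 3 6 11 12 4 9) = [0, 2, 13, 6, 9, 8, 11, 5, 3, 1, 10, 12, 4, 7, 14]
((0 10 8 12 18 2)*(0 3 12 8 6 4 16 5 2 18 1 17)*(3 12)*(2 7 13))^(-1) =((18)(0 10 6 4 16 5 7 13 2 12 1 17))^(-1) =(18)(0 17 1 12 2 13 7 5 16 4 6 10)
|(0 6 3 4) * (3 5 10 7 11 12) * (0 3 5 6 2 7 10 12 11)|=|(0 2 7)(3 4)(5 12)|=6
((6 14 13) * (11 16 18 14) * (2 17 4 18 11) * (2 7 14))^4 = (18)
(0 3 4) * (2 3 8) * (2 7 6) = (0 8 7 6 2 3 4) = [8, 1, 3, 4, 0, 5, 2, 6, 7]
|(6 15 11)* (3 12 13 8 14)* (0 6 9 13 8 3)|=10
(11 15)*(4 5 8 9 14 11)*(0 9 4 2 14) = (0 9)(2 14 11 15)(4 5 8) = [9, 1, 14, 3, 5, 8, 6, 7, 4, 0, 10, 15, 12, 13, 11, 2]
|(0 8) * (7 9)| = 2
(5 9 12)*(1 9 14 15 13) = (1 9 12 5 14 15 13) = [0, 9, 2, 3, 4, 14, 6, 7, 8, 12, 10, 11, 5, 1, 15, 13]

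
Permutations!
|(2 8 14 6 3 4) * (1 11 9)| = |(1 11 9)(2 8 14 6 3 4)| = 6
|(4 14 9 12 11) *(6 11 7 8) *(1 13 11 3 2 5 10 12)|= 24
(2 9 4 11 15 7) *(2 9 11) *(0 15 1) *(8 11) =(0 15 7 9 4 2 8 11 1) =[15, 0, 8, 3, 2, 5, 6, 9, 11, 4, 10, 1, 12, 13, 14, 7]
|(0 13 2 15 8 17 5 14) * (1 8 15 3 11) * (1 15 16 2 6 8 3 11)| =28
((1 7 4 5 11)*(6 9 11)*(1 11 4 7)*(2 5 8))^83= (11)(2 8 4 9 6 5)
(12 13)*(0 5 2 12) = [5, 1, 12, 3, 4, 2, 6, 7, 8, 9, 10, 11, 13, 0] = (0 5 2 12 13)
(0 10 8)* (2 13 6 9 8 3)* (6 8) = (0 10 3 2 13 8)(6 9) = [10, 1, 13, 2, 4, 5, 9, 7, 0, 6, 3, 11, 12, 8]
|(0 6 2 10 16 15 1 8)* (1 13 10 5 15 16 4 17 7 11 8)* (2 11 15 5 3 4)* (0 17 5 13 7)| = 30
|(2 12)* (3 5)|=2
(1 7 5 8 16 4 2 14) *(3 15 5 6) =(1 7 6 3 15 5 8 16 4 2 14) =[0, 7, 14, 15, 2, 8, 3, 6, 16, 9, 10, 11, 12, 13, 1, 5, 4]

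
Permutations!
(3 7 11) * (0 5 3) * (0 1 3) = (0 5)(1 3 7 11) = [5, 3, 2, 7, 4, 0, 6, 11, 8, 9, 10, 1]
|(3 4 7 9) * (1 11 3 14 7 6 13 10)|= |(1 11 3 4 6 13 10)(7 9 14)|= 21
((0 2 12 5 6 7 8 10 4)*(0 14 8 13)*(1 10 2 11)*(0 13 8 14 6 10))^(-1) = (14)(0 1 11)(2 8 7 6 4 10 5 12)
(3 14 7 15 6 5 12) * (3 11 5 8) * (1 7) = (1 7 15 6 8 3 14)(5 12 11) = [0, 7, 2, 14, 4, 12, 8, 15, 3, 9, 10, 5, 11, 13, 1, 6]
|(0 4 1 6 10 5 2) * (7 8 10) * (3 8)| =|(0 4 1 6 7 3 8 10 5 2)| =10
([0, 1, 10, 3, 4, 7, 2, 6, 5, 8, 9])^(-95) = (2 8 6 9 7 10 5)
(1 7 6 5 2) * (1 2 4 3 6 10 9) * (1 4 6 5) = (1 7 10 9 4 3 5 6) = [0, 7, 2, 5, 3, 6, 1, 10, 8, 4, 9]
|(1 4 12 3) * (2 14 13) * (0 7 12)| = |(0 7 12 3 1 4)(2 14 13)| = 6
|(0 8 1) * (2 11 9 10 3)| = |(0 8 1)(2 11 9 10 3)| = 15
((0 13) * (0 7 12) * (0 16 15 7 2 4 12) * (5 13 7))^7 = ((0 7)(2 4 12 16 15 5 13))^7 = (16)(0 7)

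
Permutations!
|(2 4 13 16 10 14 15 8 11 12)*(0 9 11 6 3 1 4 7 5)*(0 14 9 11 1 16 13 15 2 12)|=36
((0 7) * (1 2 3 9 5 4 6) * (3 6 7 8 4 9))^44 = ((0 8 4 7)(1 2 6)(5 9))^44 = (9)(1 6 2)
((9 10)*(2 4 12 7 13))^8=(2 7 4 13 12)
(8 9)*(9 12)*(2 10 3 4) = [0, 1, 10, 4, 2, 5, 6, 7, 12, 8, 3, 11, 9] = (2 10 3 4)(8 12 9)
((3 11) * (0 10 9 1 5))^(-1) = (0 5 1 9 10)(3 11)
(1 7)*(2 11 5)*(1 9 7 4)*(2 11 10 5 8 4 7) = (1 7 9 2 10 5 11 8 4) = [0, 7, 10, 3, 1, 11, 6, 9, 4, 2, 5, 8]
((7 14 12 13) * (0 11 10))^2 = (0 10 11)(7 12)(13 14)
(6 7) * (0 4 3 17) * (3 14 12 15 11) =(0 4 14 12 15 11 3 17)(6 7) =[4, 1, 2, 17, 14, 5, 7, 6, 8, 9, 10, 3, 15, 13, 12, 11, 16, 0]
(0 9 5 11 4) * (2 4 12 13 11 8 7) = (0 9 5 8 7 2 4)(11 12 13) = [9, 1, 4, 3, 0, 8, 6, 2, 7, 5, 10, 12, 13, 11]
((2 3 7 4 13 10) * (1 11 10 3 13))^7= (1 4 7 3 13 2 10 11)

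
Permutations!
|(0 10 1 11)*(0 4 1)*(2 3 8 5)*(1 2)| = 14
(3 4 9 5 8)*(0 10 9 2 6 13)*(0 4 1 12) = (0 10 9 5 8 3 1 12)(2 6 13 4) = [10, 12, 6, 1, 2, 8, 13, 7, 3, 5, 9, 11, 0, 4]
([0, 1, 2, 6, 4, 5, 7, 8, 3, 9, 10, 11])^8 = (11)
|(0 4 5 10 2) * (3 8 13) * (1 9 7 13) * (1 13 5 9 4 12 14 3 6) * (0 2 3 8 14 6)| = 13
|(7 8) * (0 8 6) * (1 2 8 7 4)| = 12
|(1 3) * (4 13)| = 2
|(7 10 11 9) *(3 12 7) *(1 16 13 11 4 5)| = |(1 16 13 11 9 3 12 7 10 4 5)| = 11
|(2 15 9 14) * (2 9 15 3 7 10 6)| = 10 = |(15)(2 3 7 10 6)(9 14)|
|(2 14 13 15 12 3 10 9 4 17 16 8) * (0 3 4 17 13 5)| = |(0 3 10 9 17 16 8 2 14 5)(4 13 15 12)| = 20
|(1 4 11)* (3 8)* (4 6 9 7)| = |(1 6 9 7 4 11)(3 8)| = 6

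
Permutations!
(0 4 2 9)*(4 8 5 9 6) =(0 8 5 9)(2 6 4) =[8, 1, 6, 3, 2, 9, 4, 7, 5, 0]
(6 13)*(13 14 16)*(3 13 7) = (3 13 6 14 16 7) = [0, 1, 2, 13, 4, 5, 14, 3, 8, 9, 10, 11, 12, 6, 16, 15, 7]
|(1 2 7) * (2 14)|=|(1 14 2 7)|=4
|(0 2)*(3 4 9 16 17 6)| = |(0 2)(3 4 9 16 17 6)| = 6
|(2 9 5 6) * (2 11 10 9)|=5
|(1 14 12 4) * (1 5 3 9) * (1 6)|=8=|(1 14 12 4 5 3 9 6)|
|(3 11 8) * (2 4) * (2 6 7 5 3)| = 8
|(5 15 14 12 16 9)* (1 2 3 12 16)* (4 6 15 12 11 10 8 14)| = |(1 2 3 11 10 8 14 16 9 5 12)(4 6 15)| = 33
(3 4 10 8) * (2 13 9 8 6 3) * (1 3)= [0, 3, 13, 4, 10, 5, 1, 7, 2, 8, 6, 11, 12, 9]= (1 3 4 10 6)(2 13 9 8)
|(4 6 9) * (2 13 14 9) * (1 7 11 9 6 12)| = 12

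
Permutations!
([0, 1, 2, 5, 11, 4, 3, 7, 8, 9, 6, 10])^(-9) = (3 11)(4 6)(5 10)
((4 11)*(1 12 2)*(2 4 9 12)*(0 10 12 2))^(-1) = (0 1 2 9 11 4 12 10)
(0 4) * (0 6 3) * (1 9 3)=(0 4 6 1 9 3)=[4, 9, 2, 0, 6, 5, 1, 7, 8, 3]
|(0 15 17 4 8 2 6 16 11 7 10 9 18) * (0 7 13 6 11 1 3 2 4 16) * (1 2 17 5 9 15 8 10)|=|(0 8 4 10 15 5 9 18 7 1 3 17 16 2 11 13 6)|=17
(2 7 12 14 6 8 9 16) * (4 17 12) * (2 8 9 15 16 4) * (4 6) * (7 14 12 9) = (2 14 4 17 9 6 7)(8 15 16) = [0, 1, 14, 3, 17, 5, 7, 2, 15, 6, 10, 11, 12, 13, 4, 16, 8, 9]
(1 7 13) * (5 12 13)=(1 7 5 12 13)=[0, 7, 2, 3, 4, 12, 6, 5, 8, 9, 10, 11, 13, 1]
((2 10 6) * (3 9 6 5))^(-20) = ((2 10 5 3 9 6))^(-20) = (2 9 5)(3 10 6)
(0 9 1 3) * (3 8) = (0 9 1 8 3) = [9, 8, 2, 0, 4, 5, 6, 7, 3, 1]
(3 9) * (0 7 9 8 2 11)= (0 7 9 3 8 2 11)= [7, 1, 11, 8, 4, 5, 6, 9, 2, 3, 10, 0]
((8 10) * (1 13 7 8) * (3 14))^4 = (14)(1 10 8 7 13)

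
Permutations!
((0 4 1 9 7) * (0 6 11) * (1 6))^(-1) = (0 11 6 4)(1 7 9)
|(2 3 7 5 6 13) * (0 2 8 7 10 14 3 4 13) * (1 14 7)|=|(0 2 4 13 8 1 14 3 10 7 5 6)|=12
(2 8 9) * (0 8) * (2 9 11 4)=(0 8 11 4 2)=[8, 1, 0, 3, 2, 5, 6, 7, 11, 9, 10, 4]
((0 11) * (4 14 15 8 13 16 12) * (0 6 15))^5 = (0 13)(4 15)(6 12)(8 14)(11 16)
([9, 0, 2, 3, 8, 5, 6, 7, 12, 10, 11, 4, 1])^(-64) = (12)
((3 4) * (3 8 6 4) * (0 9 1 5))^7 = (0 5 1 9)(4 8 6)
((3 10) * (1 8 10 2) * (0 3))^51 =(0 1)(2 10)(3 8)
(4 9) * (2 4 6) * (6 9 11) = (2 4 11 6) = [0, 1, 4, 3, 11, 5, 2, 7, 8, 9, 10, 6]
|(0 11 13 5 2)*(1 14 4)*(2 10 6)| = 21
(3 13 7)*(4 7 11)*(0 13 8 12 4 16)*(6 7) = (0 13 11 16)(3 8 12 4 6 7) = [13, 1, 2, 8, 6, 5, 7, 3, 12, 9, 10, 16, 4, 11, 14, 15, 0]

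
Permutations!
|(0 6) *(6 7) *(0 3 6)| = |(0 7)(3 6)| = 2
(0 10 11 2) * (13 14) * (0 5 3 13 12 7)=(0 10 11 2 5 3 13 14 12 7)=[10, 1, 5, 13, 4, 3, 6, 0, 8, 9, 11, 2, 7, 14, 12]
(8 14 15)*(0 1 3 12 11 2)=(0 1 3 12 11 2)(8 14 15)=[1, 3, 0, 12, 4, 5, 6, 7, 14, 9, 10, 2, 11, 13, 15, 8]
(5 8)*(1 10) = [0, 10, 2, 3, 4, 8, 6, 7, 5, 9, 1] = (1 10)(5 8)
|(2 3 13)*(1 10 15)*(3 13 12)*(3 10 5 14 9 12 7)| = 14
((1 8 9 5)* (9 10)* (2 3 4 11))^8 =(11)(1 9 8 5 10) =((1 8 10 9 5)(2 3 4 11))^8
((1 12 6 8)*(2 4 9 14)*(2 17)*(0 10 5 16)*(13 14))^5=(0 10 5 16)(1 12 6 8)(2 17 14 13 9 4)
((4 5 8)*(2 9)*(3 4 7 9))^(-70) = ((2 3 4 5 8 7 9))^(-70) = (9)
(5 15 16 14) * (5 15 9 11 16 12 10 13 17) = [0, 1, 2, 3, 4, 9, 6, 7, 8, 11, 13, 16, 10, 17, 15, 12, 14, 5] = (5 9 11 16 14 15 12 10 13 17)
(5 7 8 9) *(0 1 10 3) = (0 1 10 3)(5 7 8 9) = [1, 10, 2, 0, 4, 7, 6, 8, 9, 5, 3]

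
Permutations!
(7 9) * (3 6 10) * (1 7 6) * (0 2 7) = (0 2 7 9 6 10 3 1) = [2, 0, 7, 1, 4, 5, 10, 9, 8, 6, 3]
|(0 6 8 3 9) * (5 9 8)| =4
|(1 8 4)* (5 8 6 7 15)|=|(1 6 7 15 5 8 4)|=7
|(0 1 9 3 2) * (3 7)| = 6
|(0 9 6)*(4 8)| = |(0 9 6)(4 8)| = 6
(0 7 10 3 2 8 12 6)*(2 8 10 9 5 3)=(0 7 9 5 3 8 12 6)(2 10)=[7, 1, 10, 8, 4, 3, 0, 9, 12, 5, 2, 11, 6]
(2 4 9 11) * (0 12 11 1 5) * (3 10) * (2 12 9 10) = (0 9 1 5)(2 4 10 3)(11 12) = [9, 5, 4, 2, 10, 0, 6, 7, 8, 1, 3, 12, 11]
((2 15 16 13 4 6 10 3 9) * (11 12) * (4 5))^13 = ((2 15 16 13 5 4 6 10 3 9)(11 12))^13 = (2 13 6 9 16 4 3 15 5 10)(11 12)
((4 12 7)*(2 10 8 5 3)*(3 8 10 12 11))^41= (2 3 11 4 7 12)(5 8)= ((2 12 7 4 11 3)(5 8))^41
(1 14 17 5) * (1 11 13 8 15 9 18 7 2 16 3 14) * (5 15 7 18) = (18)(2 16 3 14 17 15 9 5 11 13 8 7) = [0, 1, 16, 14, 4, 11, 6, 2, 7, 5, 10, 13, 12, 8, 17, 9, 3, 15, 18]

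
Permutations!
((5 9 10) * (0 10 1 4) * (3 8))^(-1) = ((0 10 5 9 1 4)(3 8))^(-1) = (0 4 1 9 5 10)(3 8)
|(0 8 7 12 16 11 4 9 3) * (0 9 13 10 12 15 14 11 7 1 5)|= 36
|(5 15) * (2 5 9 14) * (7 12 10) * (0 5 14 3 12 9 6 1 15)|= 30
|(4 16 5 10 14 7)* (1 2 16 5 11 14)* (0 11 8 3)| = 12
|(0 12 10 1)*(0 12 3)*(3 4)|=|(0 4 3)(1 12 10)|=3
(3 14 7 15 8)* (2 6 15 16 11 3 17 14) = (2 6 15 8 17 14 7 16 11 3) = [0, 1, 6, 2, 4, 5, 15, 16, 17, 9, 10, 3, 12, 13, 7, 8, 11, 14]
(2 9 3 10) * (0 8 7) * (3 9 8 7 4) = (0 7)(2 8 4 3 10) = [7, 1, 8, 10, 3, 5, 6, 0, 4, 9, 2]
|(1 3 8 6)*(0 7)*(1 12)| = 10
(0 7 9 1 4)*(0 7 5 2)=(0 5 2)(1 4 7 9)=[5, 4, 0, 3, 7, 2, 6, 9, 8, 1]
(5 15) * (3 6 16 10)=[0, 1, 2, 6, 4, 15, 16, 7, 8, 9, 3, 11, 12, 13, 14, 5, 10]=(3 6 16 10)(5 15)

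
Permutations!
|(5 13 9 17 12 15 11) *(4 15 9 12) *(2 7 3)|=24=|(2 7 3)(4 15 11 5 13 12 9 17)|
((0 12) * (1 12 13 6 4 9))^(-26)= (0 6 9 12 13 4 1)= ((0 13 6 4 9 1 12))^(-26)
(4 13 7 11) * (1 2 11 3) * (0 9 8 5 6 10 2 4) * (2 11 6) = [9, 4, 6, 1, 13, 2, 10, 3, 5, 8, 11, 0, 12, 7] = (0 9 8 5 2 6 10 11)(1 4 13 7 3)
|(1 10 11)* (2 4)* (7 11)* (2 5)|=12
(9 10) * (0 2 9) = (0 2 9 10) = [2, 1, 9, 3, 4, 5, 6, 7, 8, 10, 0]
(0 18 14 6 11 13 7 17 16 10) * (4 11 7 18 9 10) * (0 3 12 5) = (0 9 10 3 12 5)(4 11 13 18 14 6 7 17 16) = [9, 1, 2, 12, 11, 0, 7, 17, 8, 10, 3, 13, 5, 18, 6, 15, 4, 16, 14]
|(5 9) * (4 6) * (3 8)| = 2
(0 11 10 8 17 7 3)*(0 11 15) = (0 15)(3 11 10 8 17 7) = [15, 1, 2, 11, 4, 5, 6, 3, 17, 9, 8, 10, 12, 13, 14, 0, 16, 7]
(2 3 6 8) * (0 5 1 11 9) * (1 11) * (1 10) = [5, 10, 3, 6, 4, 11, 8, 7, 2, 0, 1, 9] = (0 5 11 9)(1 10)(2 3 6 8)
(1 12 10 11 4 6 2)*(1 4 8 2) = (1 12 10 11 8 2 4 6) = [0, 12, 4, 3, 6, 5, 1, 7, 2, 9, 11, 8, 10]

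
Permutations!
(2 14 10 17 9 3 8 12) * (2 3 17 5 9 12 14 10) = (2 10 5 9 17 12 3 8 14) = [0, 1, 10, 8, 4, 9, 6, 7, 14, 17, 5, 11, 3, 13, 2, 15, 16, 12]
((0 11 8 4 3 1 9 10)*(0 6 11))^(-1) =((1 9 10 6 11 8 4 3))^(-1) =(1 3 4 8 11 6 10 9)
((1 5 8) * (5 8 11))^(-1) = ((1 8)(5 11))^(-1) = (1 8)(5 11)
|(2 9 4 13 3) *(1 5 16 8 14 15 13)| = |(1 5 16 8 14 15 13 3 2 9 4)| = 11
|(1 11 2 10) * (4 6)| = 4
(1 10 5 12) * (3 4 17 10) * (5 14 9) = [0, 3, 2, 4, 17, 12, 6, 7, 8, 5, 14, 11, 1, 13, 9, 15, 16, 10] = (1 3 4 17 10 14 9 5 12)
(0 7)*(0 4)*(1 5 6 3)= (0 7 4)(1 5 6 3)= [7, 5, 2, 1, 0, 6, 3, 4]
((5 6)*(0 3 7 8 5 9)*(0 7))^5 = ((0 3)(5 6 9 7 8))^5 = (9)(0 3)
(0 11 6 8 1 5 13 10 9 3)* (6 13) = (0 11 13 10 9 3)(1 5 6 8) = [11, 5, 2, 0, 4, 6, 8, 7, 1, 3, 9, 13, 12, 10]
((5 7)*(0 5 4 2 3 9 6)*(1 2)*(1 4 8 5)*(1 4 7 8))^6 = ((0 4 7 1 2 3 9 6)(5 8))^6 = (0 9 2 7)(1 4 6 3)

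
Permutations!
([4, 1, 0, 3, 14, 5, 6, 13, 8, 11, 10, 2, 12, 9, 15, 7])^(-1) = (0 2 11 9 13 7 15 14 4)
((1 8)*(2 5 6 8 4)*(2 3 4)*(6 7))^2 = ((1 2 5 7 6 8)(3 4))^2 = (1 5 6)(2 7 8)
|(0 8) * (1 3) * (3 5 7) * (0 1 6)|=|(0 8 1 5 7 3 6)|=7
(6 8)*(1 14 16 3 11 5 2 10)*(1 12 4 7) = [0, 14, 10, 11, 7, 2, 8, 1, 6, 9, 12, 5, 4, 13, 16, 15, 3] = (1 14 16 3 11 5 2 10 12 4 7)(6 8)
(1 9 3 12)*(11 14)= (1 9 3 12)(11 14)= [0, 9, 2, 12, 4, 5, 6, 7, 8, 3, 10, 14, 1, 13, 11]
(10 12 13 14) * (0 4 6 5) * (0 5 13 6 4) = [0, 1, 2, 3, 4, 5, 13, 7, 8, 9, 12, 11, 6, 14, 10] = (6 13 14 10 12)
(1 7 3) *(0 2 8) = (0 2 8)(1 7 3) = [2, 7, 8, 1, 4, 5, 6, 3, 0]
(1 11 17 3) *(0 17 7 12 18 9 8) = (0 17 3 1 11 7 12 18 9 8) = [17, 11, 2, 1, 4, 5, 6, 12, 0, 8, 10, 7, 18, 13, 14, 15, 16, 3, 9]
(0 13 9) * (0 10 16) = [13, 1, 2, 3, 4, 5, 6, 7, 8, 10, 16, 11, 12, 9, 14, 15, 0] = (0 13 9 10 16)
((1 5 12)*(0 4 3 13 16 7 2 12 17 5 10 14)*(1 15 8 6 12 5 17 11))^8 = (17)(0 11 16)(1 7 4)(2 3 10)(5 13 14)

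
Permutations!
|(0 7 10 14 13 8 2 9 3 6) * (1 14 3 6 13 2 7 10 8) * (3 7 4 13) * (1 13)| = 10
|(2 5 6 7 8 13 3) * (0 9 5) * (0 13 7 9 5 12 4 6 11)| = |(0 5 11)(2 13 3)(4 6 9 12)(7 8)| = 12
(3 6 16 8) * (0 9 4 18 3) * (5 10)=(0 9 4 18 3 6 16 8)(5 10)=[9, 1, 2, 6, 18, 10, 16, 7, 0, 4, 5, 11, 12, 13, 14, 15, 8, 17, 3]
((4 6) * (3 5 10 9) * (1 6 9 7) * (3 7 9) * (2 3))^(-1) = (1 7 9 10 5 3 2 4 6)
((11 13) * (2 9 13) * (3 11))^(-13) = ((2 9 13 3 11))^(-13) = (2 13 11 9 3)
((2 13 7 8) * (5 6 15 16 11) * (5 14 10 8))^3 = ((2 13 7 5 6 15 16 11 14 10 8))^3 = (2 5 16 10 13 6 11 8 7 15 14)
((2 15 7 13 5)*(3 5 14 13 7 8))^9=((2 15 8 3 5)(13 14))^9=(2 5 3 8 15)(13 14)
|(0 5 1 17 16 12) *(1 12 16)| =|(0 5 12)(1 17)| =6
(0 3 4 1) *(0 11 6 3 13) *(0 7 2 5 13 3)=(0 3 4 1 11 6)(2 5 13 7)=[3, 11, 5, 4, 1, 13, 0, 2, 8, 9, 10, 6, 12, 7]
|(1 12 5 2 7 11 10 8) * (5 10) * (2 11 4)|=|(1 12 10 8)(2 7 4)(5 11)|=12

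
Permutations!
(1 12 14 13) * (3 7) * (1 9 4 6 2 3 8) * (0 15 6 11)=(0 15 6 2 3 7 8 1 12 14 13 9 4 11)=[15, 12, 3, 7, 11, 5, 2, 8, 1, 4, 10, 0, 14, 9, 13, 6]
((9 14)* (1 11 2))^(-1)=(1 2 11)(9 14)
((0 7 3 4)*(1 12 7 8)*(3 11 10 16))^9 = (0 4 3 16 10 11 7 12 1 8)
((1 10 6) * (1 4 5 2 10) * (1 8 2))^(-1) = ((1 8 2 10 6 4 5))^(-1) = (1 5 4 6 10 2 8)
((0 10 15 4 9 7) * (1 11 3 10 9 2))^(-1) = ((0 9 7)(1 11 3 10 15 4 2))^(-1) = (0 7 9)(1 2 4 15 10 3 11)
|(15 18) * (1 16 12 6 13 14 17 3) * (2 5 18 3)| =12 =|(1 16 12 6 13 14 17 2 5 18 15 3)|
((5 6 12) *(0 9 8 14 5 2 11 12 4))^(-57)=(0 4 6 5 14 8 9)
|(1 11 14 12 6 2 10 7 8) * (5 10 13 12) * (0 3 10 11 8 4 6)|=|(0 3 10 7 4 6 2 13 12)(1 8)(5 11 14)|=18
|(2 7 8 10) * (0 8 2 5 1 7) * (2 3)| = 8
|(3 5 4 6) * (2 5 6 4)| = 2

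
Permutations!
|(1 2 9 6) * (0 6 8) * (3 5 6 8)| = 6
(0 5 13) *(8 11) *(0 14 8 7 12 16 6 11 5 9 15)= (0 9 15)(5 13 14 8)(6 11 7 12 16)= [9, 1, 2, 3, 4, 13, 11, 12, 5, 15, 10, 7, 16, 14, 8, 0, 6]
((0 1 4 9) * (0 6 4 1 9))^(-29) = (0 4 6 9)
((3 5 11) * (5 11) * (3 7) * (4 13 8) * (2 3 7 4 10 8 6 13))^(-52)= (13)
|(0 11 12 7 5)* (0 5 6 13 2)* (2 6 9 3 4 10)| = |(0 11 12 7 9 3 4 10 2)(6 13)| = 18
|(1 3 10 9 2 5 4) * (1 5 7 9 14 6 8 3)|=|(2 7 9)(3 10 14 6 8)(4 5)|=30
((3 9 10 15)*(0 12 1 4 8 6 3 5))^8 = ((0 12 1 4 8 6 3 9 10 15 5))^8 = (0 10 6 1 5 9 8 12 15 3 4)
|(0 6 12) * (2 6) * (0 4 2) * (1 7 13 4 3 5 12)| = |(1 7 13 4 2 6)(3 5 12)| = 6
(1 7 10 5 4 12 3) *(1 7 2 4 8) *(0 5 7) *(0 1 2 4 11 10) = (0 5 8 2 11 10 7)(1 4 12 3) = [5, 4, 11, 1, 12, 8, 6, 0, 2, 9, 7, 10, 3]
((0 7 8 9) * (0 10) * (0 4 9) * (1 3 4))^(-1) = (0 8 7)(1 10 9 4 3)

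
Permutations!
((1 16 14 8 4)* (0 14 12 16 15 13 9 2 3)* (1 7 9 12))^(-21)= ((0 14 8 4 7 9 2 3)(1 15 13 12 16))^(-21)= (0 4 2 14 7 3 8 9)(1 16 12 13 15)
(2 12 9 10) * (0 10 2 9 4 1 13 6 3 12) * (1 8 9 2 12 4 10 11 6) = (0 11 6 3 4 8 9 12 10 2)(1 13) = [11, 13, 0, 4, 8, 5, 3, 7, 9, 12, 2, 6, 10, 1]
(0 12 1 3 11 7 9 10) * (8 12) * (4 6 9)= [8, 3, 2, 11, 6, 5, 9, 4, 12, 10, 0, 7, 1]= (0 8 12 1 3 11 7 4 6 9 10)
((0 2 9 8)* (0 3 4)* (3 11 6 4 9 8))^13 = (0 2 8 11 6 4)(3 9)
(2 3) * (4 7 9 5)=[0, 1, 3, 2, 7, 4, 6, 9, 8, 5]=(2 3)(4 7 9 5)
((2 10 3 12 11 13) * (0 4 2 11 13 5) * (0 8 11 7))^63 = ((0 4 2 10 3 12 13 7)(5 8 11))^63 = (0 7 13 12 3 10 2 4)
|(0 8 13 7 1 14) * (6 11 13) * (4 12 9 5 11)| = |(0 8 6 4 12 9 5 11 13 7 1 14)| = 12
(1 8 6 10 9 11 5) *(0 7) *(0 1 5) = [7, 8, 2, 3, 4, 5, 10, 1, 6, 11, 9, 0] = (0 7 1 8 6 10 9 11)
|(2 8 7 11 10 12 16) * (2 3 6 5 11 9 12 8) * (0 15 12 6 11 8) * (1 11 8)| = 13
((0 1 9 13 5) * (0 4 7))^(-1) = ((0 1 9 13 5 4 7))^(-1) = (0 7 4 5 13 9 1)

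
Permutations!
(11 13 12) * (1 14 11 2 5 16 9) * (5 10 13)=(1 14 11 5 16 9)(2 10 13 12)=[0, 14, 10, 3, 4, 16, 6, 7, 8, 1, 13, 5, 2, 12, 11, 15, 9]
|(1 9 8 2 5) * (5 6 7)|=7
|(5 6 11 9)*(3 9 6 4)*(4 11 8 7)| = |(3 9 5 11 6 8 7 4)| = 8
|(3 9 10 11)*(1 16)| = 4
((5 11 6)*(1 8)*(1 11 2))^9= ((1 8 11 6 5 2))^9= (1 6)(2 11)(5 8)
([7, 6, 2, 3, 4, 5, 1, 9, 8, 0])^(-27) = [0, 6, 2, 3, 4, 5, 1, 7, 8, 9]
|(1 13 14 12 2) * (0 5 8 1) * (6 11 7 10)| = 8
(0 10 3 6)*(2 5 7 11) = (0 10 3 6)(2 5 7 11) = [10, 1, 5, 6, 4, 7, 0, 11, 8, 9, 3, 2]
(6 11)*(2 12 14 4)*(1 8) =[0, 8, 12, 3, 2, 5, 11, 7, 1, 9, 10, 6, 14, 13, 4] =(1 8)(2 12 14 4)(6 11)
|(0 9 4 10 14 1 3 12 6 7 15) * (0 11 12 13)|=40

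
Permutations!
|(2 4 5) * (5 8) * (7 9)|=4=|(2 4 8 5)(7 9)|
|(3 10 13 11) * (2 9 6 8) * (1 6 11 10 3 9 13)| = |(1 6 8 2 13 10)(9 11)| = 6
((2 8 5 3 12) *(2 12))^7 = (12)(2 3 5 8)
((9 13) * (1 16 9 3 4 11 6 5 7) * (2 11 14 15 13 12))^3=(1 12 6)(2 5 16)(3 15 4 13 14)(7 9 11)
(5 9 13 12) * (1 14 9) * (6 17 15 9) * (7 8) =[0, 14, 2, 3, 4, 1, 17, 8, 7, 13, 10, 11, 5, 12, 6, 9, 16, 15] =(1 14 6 17 15 9 13 12 5)(7 8)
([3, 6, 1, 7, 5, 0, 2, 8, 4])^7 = (0 3 7 8 4 5)(1 6 2)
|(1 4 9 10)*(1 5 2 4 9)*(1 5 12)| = |(1 9 10 12)(2 4 5)| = 12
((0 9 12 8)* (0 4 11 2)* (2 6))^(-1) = ((0 9 12 8 4 11 6 2))^(-1) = (0 2 6 11 4 8 12 9)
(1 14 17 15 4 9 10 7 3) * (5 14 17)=(1 17 15 4 9 10 7 3)(5 14)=[0, 17, 2, 1, 9, 14, 6, 3, 8, 10, 7, 11, 12, 13, 5, 4, 16, 15]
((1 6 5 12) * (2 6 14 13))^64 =((1 14 13 2 6 5 12))^64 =(1 14 13 2 6 5 12)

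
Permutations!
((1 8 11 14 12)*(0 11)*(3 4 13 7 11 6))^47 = (0 4 11 1 6 13 14 8 3 7 12)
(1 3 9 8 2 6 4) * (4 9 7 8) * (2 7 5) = (1 3 5 2 6 9 4)(7 8) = [0, 3, 6, 5, 1, 2, 9, 8, 7, 4]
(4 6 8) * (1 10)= (1 10)(4 6 8)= [0, 10, 2, 3, 6, 5, 8, 7, 4, 9, 1]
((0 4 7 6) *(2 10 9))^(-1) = (0 6 7 4)(2 9 10)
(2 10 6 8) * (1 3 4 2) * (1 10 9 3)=(2 9 3 4)(6 8 10)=[0, 1, 9, 4, 2, 5, 8, 7, 10, 3, 6]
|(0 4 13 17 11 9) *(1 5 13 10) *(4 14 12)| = |(0 14 12 4 10 1 5 13 17 11 9)| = 11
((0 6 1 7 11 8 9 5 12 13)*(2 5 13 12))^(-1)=(0 13 9 8 11 7 1 6)(2 5)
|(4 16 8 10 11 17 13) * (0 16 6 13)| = 6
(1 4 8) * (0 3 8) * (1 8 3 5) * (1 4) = (8)(0 5 4) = [5, 1, 2, 3, 0, 4, 6, 7, 8]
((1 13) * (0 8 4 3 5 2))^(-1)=(0 2 5 3 4 8)(1 13)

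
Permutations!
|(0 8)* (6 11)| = |(0 8)(6 11)| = 2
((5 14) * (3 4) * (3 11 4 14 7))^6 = (3 5)(7 14)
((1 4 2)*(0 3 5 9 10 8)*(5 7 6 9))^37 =(0 7 9 8 3 6 10)(1 4 2)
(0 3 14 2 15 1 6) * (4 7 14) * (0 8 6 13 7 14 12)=(0 3 4 14 2 15 1 13 7 12)(6 8)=[3, 13, 15, 4, 14, 5, 8, 12, 6, 9, 10, 11, 0, 7, 2, 1]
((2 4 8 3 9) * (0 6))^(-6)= ((0 6)(2 4 8 3 9))^(-6)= (2 9 3 8 4)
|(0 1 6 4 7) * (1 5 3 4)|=|(0 5 3 4 7)(1 6)|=10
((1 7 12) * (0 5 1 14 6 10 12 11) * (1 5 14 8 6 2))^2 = ((0 14 2 1 7 11)(6 10 12 8))^2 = (0 2 7)(1 11 14)(6 12)(8 10)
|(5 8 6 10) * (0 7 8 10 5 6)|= 3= |(0 7 8)(5 10 6)|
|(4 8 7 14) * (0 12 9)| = 12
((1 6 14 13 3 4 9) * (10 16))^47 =(1 4 13 6 9 3 14)(10 16)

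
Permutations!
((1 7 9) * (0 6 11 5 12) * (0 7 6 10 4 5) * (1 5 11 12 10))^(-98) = (0 6 7 5 4)(1 12 9 10 11)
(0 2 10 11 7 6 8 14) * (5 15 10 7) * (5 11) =(0 2 7 6 8 14)(5 15 10) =[2, 1, 7, 3, 4, 15, 8, 6, 14, 9, 5, 11, 12, 13, 0, 10]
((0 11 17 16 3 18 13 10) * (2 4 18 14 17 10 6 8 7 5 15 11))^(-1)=((0 2 4 18 13 6 8 7 5 15 11 10)(3 14 17 16))^(-1)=(0 10 11 15 5 7 8 6 13 18 4 2)(3 16 17 14)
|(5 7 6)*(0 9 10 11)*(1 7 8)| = 20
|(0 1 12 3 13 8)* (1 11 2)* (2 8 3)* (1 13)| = 15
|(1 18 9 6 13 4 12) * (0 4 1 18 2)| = |(0 4 12 18 9 6 13 1 2)| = 9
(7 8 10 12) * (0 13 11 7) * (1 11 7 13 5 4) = (0 5 4 1 11 13 7 8 10 12) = [5, 11, 2, 3, 1, 4, 6, 8, 10, 9, 12, 13, 0, 7]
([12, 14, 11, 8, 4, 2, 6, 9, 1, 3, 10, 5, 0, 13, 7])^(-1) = [12, 8, 5, 9, 4, 11, 6, 14, 3, 7, 10, 2, 0, 13, 1]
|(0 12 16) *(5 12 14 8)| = |(0 14 8 5 12 16)| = 6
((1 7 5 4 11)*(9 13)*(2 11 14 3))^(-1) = ((1 7 5 4 14 3 2 11)(9 13))^(-1) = (1 11 2 3 14 4 5 7)(9 13)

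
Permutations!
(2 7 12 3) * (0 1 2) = [1, 2, 7, 0, 4, 5, 6, 12, 8, 9, 10, 11, 3] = (0 1 2 7 12 3)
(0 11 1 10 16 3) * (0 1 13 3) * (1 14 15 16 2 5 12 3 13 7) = (0 11 7 1 10 2 5 12 3 14 15 16) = [11, 10, 5, 14, 4, 12, 6, 1, 8, 9, 2, 7, 3, 13, 15, 16, 0]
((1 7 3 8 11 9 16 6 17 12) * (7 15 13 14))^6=((1 15 13 14 7 3 8 11 9 16 6 17 12))^6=(1 8 12 3 17 7 6 14 16 13 9 15 11)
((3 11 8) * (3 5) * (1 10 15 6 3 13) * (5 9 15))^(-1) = ((1 10 5 13)(3 11 8 9 15 6))^(-1) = (1 13 5 10)(3 6 15 9 8 11)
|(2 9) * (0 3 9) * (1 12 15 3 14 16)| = |(0 14 16 1 12 15 3 9 2)| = 9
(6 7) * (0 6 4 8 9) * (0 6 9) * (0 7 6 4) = [9, 1, 2, 3, 8, 5, 6, 0, 7, 4] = (0 9 4 8 7)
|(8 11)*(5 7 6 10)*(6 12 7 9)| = 4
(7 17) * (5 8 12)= (5 8 12)(7 17)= [0, 1, 2, 3, 4, 8, 6, 17, 12, 9, 10, 11, 5, 13, 14, 15, 16, 7]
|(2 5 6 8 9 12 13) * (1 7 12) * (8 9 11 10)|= 24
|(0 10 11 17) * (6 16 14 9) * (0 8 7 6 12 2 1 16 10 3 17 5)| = 18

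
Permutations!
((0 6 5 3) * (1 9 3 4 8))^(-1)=((0 6 5 4 8 1 9 3))^(-1)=(0 3 9 1 8 4 5 6)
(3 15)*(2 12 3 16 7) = (2 12 3 15 16 7) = [0, 1, 12, 15, 4, 5, 6, 2, 8, 9, 10, 11, 3, 13, 14, 16, 7]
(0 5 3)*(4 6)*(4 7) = [5, 1, 2, 0, 6, 3, 7, 4] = (0 5 3)(4 6 7)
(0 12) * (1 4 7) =(0 12)(1 4 7) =[12, 4, 2, 3, 7, 5, 6, 1, 8, 9, 10, 11, 0]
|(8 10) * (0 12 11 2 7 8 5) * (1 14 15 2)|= 11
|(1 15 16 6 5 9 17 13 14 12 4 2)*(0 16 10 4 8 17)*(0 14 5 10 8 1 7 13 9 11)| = |(0 16 6 10 4 2 7 13 5 11)(1 15 8 17 9 14 12)| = 70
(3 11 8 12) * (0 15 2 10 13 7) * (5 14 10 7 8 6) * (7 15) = (0 7)(2 15)(3 11 6 5 14 10 13 8 12) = [7, 1, 15, 11, 4, 14, 5, 0, 12, 9, 13, 6, 3, 8, 10, 2]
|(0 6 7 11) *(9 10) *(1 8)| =4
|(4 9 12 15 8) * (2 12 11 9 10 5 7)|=8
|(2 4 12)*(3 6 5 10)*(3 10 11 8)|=|(2 4 12)(3 6 5 11 8)|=15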